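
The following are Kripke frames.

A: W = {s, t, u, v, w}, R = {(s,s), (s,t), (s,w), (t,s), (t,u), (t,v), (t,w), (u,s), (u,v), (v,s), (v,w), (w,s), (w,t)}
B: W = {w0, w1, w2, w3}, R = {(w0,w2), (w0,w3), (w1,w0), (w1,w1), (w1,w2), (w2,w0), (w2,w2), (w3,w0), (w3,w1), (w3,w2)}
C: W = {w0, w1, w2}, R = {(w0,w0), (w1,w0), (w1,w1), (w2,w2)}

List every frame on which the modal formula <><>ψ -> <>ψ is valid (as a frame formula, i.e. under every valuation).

The schema corresponds to transitivity: forall x forall y forall z (Rxy & Ryz -> Rxz).
A: fails — Ruv and Rvw but not Ruw.
B: fails — Rw1w0 and Rw0w3 but not Rw1w3.
C: condition met.

C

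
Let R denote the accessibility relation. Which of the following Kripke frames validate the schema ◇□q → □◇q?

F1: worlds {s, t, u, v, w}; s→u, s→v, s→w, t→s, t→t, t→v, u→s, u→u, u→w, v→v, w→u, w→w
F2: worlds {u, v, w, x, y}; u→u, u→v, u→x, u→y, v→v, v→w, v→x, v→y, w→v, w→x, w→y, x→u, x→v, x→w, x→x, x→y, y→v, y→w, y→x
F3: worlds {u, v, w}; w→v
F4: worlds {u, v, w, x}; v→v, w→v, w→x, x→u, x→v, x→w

The schema corresponds to convergence: ∀x ∀y ∀z (Rxy ∧ Rxz → ∃w (Ryw ∧ Rzw)).
F1: fails — Rsv and Rsw but v and w have no common successor.
F2: holds.
F3: fails — Rwv and Rwv but v and v have no common successor.
F4: fails — Rxw and Rxu but w and u have no common successor.
Valid on: F2.

F2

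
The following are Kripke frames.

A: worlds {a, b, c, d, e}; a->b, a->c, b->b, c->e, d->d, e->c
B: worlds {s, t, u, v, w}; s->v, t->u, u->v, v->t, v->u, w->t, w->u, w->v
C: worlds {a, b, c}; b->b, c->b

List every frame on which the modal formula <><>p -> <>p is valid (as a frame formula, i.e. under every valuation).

Frame correspondent (Sahlqvist): forall x forall y forall z (Rxy & Ryz -> Rxz) — i.e. transitivity.
A: fails — Rec and Rce but not Ree.
B: fails — Ruv and Rvt but not Rut.
C: condition met.

C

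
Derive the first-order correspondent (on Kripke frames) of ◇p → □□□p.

This is a Sahlqvist (Geach-type) schema ◇^1□^0p → □^3◇^0p.
Minimal-valuation argument: fix x; take any y with xR^1y and any z with xR^3z. Set V(p) to the set of worlds R-reachable from y in exactly 0 steps. Then □^0p holds at y, so the antecedent holds at x; validity forces ◇^0p at z, giving a w with zR^0w and yR^0w.
First-order correspondent: ∀x ∀y ∀z ((xRy ∧ xR³z) → ∃w (y = w ∧ z = w)).

∀x ∀y ∀z ((xRy ∧ xR³z) → ∃w (y = w ∧ z = w))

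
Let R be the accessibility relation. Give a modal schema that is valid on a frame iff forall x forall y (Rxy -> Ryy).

This is shift-reflexivity; the standard corresponding axiom is T□: □(□q → q).
Suppose □(□q→q) is valid. Take Rxy and set V(q)={w : Ryw}. Then at y, □q holds; since □(□q→q) at x, □q→q at y, so q at y, i.e. Ryy.

□(□q → q)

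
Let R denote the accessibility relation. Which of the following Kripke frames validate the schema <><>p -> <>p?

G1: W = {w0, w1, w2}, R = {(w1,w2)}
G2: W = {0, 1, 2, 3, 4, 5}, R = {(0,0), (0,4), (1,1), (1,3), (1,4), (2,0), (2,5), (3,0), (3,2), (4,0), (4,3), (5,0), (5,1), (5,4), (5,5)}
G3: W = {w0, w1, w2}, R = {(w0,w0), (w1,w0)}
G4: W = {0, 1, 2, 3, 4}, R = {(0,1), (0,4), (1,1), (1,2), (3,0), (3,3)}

This is the axiom for transitivity; its first-order frame correspondent is forall x forall y forall z (Rxy & Ryz -> Rxz).
G1: ✓.
G2: fails — R32 and R25 but not R35.
G3: ✓.
G4: fails — R01 and R12 but not R02.
Valid on: G1, G3.

G1, G3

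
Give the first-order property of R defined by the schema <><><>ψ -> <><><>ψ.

This is a Sahlqvist (Geach-type) schema ◇^3□^0ψ → □^0◇^3ψ.
Minimal-valuation argument: fix x; take any y with xR^3y and any z with xR^0z. Set V(ψ) to the set of worlds R-reachable from y in exactly 0 steps. Then □^0ψ holds at y, so the antecedent holds at x; validity forces ◇^3ψ at z, giving a w with zR^3w and yR^0w.
First-order correspondent: forall x forall y (x R^3 y -> exists w (y = w & x R^3 w)).

forall x forall y (x R^3 y -> exists w (y = w & x R^3 w))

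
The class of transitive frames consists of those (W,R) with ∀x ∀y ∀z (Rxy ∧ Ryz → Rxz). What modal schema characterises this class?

A defining formula is □ψ → □□ψ (the 4 axiom).
Suppose □ψ→□□ψ is valid. Take Rxy, Ryz and set V(ψ)={w : Rxw}. Then □ψ at x, so □□ψ at x, so □ψ at y, so ψ at z, i.e. Rxz.

□ψ → □□ψ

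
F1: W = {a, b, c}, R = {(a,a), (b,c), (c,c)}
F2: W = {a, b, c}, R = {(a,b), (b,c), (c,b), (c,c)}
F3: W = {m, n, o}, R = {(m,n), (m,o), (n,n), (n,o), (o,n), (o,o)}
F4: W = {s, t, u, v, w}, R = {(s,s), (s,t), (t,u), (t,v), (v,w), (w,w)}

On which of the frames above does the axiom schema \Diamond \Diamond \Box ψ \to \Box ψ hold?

The schema corresponds to a generalized confluence (Geach) condition: \forall x \forall y \forall z ((x R^2 y \wedge xRz) \to \exists w (yRw \wedge z = w)).
F1: ✓.
F2: fails — cR²b, cRb but no w with bRw and b=w.
F3: ✓.
F4: fails — sR²t, sRs but no w* with tRw* and s=w*.
Valid on: F1, F3.

F1, F3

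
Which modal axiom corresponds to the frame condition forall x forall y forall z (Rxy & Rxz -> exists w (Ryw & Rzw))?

A defining formula is ◇□p → □◇p (the .2 axiom).
Suppose ◇□p→□◇p is valid. Take Rxy, Rxz and set V(p)={w : Ryw}. Then □p at y so ◇□p at x, so □◇p at x, so ◇p at z, giving w with Rzw and Ryw.

◇□p → □◇p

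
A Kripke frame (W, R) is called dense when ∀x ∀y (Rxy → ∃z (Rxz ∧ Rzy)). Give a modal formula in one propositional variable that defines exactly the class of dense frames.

□□s → □s

The condition is density. The C4 schema □□s → □s defines it.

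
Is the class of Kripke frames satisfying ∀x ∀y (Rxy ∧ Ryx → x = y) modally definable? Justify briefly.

Modal frame validity is preserved under surjective bounded morphisms.
The 6-cycle (worlds w0,w1,w2,w3,w4,w5 with w0→w1→w2→w3→w4→w5→w0) is antisymmetric. Sending even-indexed worlds to a and odd-indexed worlds to b is a surjective bounded morphism onto the two-world frame with a↔b, which is not antisymmetric.
Hence antisymmetry is not modally definable.

No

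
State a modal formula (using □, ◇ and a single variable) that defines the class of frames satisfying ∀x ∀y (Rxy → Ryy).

□(□q → q)

A defining formula is □(□q → q) (the T□ axiom).
Suppose □(□q→q) is valid. Take Rxy and set V(q)={w : Ryw}. Then at y, □q holds; since □(□q→q) at x, □q→q at y, so q at y, i.e. Ryy.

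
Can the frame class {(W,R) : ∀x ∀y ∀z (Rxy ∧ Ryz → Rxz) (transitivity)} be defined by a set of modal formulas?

This is a Sahlqvist condition; the 4 axiom □q → □□q defines it.

Yes — defined by □q → □□q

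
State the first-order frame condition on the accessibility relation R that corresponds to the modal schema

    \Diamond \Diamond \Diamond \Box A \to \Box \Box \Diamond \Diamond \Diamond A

\forall x \forall y \forall z ((x R^3 y \wedge x R^2 z) \to \exists w (yRw \wedge z R^3 w))

This is a Sahlqvist (Geach-type) schema ◇^3□^1A → □^2◇^3A.
Minimal-valuation argument: fix x; take any y with xR^3y and any z with xR^2z. Set V(A) to the set of worlds R-reachable from y in exactly 1 step. Then □^1A holds at y, so the antecedent holds at x; validity forces ◇^3A at z, giving a w with zR^3w and yR^1w.
First-order correspondent: \forall x \forall y \forall z ((x R^3 y \wedge x R^2 z) \to \exists w (yRw \wedge z R^3 w)).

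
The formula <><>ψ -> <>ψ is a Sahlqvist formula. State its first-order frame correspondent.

Transitivity

This schema is equivalent to the 4 axiom □ψ → □□ψ.
Its frame correspondent is transitivity — forall x forall y forall z (Rxy & Ryz -> Rxz).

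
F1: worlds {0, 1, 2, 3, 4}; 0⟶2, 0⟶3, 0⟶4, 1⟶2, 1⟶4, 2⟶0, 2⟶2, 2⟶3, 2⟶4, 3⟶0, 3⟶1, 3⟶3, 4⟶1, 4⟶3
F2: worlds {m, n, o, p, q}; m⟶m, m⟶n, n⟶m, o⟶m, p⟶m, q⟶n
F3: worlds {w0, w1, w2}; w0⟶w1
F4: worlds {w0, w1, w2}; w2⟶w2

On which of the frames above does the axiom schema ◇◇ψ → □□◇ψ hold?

F3, F4

This is the axiom for a generalized confluence (Geach) condition; its first-order frame correspondent is ∀x ∀y ∀z ((xR²y ∧ xR²z) → ∃w (y = w ∧ zRw)).
F1: fails — 0R²0, 0R²0 but no w with 0=w and 0Rw.
F2: fails — mR²n, mR²n but no w with n=w and nRw.
F3: condition met.
F4: condition met.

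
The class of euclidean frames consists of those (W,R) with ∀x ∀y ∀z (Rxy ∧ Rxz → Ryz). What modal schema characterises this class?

◇s → □◇s

This is the Euclidean property; the standard corresponding axiom is 5: ◇s → □◇s.
Suppose ◇s→□◇s is valid. Take Rxy, Rxz and set V(s)={y}. Then ◇s at x, so □◇s at x, so ◇s at z, so some w with Rzw has s; w=y, i.e. Rzy. By symmetry of the argument, Ryz.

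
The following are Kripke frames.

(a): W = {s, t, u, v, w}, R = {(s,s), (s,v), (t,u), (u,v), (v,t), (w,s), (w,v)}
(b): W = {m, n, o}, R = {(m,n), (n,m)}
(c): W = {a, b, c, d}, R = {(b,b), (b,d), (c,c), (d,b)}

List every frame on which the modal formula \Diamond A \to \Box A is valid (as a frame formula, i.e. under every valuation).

(b)

The schema corresponds to partial functionality: \forall x \forall y \forall z (Rxy \wedge Rxz \to y = z).
(a): fails — s sees both s and v.
(b): ✓.
(c): fails — b sees both b and d.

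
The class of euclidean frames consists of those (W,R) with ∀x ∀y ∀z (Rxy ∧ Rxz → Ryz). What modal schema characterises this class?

◇q → □◇q

The condition is the Euclidean property. The 5 schema ◇q → □◇q defines it.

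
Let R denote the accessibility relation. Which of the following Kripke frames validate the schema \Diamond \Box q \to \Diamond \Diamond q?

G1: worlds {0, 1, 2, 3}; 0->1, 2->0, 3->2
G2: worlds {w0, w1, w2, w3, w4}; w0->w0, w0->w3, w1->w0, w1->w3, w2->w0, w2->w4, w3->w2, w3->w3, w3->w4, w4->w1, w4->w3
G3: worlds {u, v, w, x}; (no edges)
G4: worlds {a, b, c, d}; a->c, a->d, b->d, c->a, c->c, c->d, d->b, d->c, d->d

G2, G3, G4

The schema corresponds to a generalized confluence (Geach) condition: \forall x \forall y (xRy \to \exists w (yRw \wedge x R^2 w)).
G1: fails — 0R1 but no w with 1Rw and 0R²w.
G2: holds.
G3: holds.
G4: holds.
Valid on: G2, G3, G4.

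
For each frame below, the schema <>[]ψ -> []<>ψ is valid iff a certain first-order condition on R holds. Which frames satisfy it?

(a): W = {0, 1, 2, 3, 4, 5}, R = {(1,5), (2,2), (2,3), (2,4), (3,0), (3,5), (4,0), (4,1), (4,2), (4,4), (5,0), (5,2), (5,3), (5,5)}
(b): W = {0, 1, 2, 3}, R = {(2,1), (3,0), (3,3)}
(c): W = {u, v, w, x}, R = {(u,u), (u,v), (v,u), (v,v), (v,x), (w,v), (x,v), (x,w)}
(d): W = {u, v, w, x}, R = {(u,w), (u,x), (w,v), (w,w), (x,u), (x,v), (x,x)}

This is the axiom for convergence; its first-order frame correspondent is forall x forall y forall z (Rxy & Rxz -> exists w (Ryw & Rzw)).
(a): fails — R23 and R22 but 3 and 2 have no common successor.
(b): fails — R21 and R21 but 1 and 1 have no common successor.
(c): satisfies the condition.
(d): fails — Rww and Rwv but w and v have no common successor.
Valid on: (c).

(c)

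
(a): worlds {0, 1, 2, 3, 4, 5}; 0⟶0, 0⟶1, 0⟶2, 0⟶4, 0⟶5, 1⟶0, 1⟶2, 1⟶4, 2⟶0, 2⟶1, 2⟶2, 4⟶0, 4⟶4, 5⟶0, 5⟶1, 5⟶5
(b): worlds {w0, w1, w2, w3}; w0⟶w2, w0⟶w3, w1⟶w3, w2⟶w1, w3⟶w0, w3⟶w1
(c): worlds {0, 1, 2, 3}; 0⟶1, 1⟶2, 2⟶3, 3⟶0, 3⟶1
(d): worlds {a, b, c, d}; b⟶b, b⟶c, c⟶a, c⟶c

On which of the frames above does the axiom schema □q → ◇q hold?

(b), (c)

This is the axiom for seriality; its first-order frame correspondent is ∀x ∃y Rxy.
(a): fails — world 3 has no successor.
(b): ✓.
(c): ✓.
(d): fails — world a has no successor.
Valid on: (b), (c).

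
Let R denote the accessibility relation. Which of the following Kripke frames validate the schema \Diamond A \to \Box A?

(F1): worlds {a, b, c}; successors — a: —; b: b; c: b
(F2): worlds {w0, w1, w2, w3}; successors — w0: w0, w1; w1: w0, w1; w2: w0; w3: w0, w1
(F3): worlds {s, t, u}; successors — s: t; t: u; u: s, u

This is the axiom for partial functionality; its first-order frame correspondent is \forall x \forall y \forall z (Rxy \wedge Rxz \to y = z).
(F1): holds.
(F2): fails — w0 sees both w0 and w1.
(F3): fails — u sees both s and u.
Valid on: (F1).

(F1)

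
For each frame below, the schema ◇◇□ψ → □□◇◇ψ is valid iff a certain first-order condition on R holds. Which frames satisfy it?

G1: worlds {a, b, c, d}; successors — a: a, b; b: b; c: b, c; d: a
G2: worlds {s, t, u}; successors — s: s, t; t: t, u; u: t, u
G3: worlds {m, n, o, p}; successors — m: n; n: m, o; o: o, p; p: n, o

Frame correspondent (Sahlqvist): ∀x ∀y ∀z ((xR²y ∧ xR²z) → ∃w (yRw ∧ zR²w)) — i.e. a generalized confluence (Geach) condition.
G1: ✓.
G2: ✓.
G3: fails — mR²m, mR²m but no w with mRw and mR²w.
Valid on: G1, G2.

G1, G2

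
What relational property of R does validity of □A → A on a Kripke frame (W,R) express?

Suppose □A→A is valid. At any x set V(A)={w : Rxw}. Then □A holds at x, so A holds at x, i.e. Rxx.

reflexivity: ∀x Rxx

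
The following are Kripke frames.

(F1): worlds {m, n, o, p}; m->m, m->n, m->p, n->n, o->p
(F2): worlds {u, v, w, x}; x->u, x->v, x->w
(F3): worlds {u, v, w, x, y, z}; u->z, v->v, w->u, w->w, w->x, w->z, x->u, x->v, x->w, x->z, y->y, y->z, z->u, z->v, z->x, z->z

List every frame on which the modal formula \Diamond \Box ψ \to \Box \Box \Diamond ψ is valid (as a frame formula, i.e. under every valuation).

The schema corresponds to a generalized confluence (Geach) condition: \forall x \forall y \forall z ((xRy \wedge x R^2 z) \to \exists w (yRw \wedge zRw)).
(F1): fails — mRm, mR²p but no w with mRw and pRw.
(F2): satisfies the condition.
(F3): fails — wRu, wR²v but no t with uRt and vRt.
Valid on: (F2).

(F2)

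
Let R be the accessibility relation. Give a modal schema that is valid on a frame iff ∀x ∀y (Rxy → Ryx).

The condition is symmetry. The B schema p → □◇p defines it.
Suppose p→□◇p is valid. Take Rxy and set V(p)={x}. Then p at x, so □◇p at x, so ◇p at y, so some z with Ryz has p; z=x, i.e. Ryx.

p → □◇p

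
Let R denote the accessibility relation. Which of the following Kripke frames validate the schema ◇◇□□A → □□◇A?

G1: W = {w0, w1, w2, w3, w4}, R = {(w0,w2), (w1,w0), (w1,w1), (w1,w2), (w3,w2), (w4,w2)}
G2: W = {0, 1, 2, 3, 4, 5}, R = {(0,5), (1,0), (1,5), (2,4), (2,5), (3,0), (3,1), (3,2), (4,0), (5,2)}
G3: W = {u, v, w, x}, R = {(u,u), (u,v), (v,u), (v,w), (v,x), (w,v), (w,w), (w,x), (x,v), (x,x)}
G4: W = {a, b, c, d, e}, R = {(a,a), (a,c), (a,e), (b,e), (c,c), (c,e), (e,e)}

G3, G4

Frame correspondent (Sahlqvist): ∀x ∀y ∀z ((xR²y ∧ xR²z) → ∃w (yR²w ∧ zRw)) — i.e. a generalized confluence (Geach) condition.
G1: fails — w1R²w0, w1R²w0 but no w with w0R²w and w0Rw.
G2: fails — 0R²2, 0R²2 but no w with 2R²w and 2Rw.
G3: satisfies the condition.
G4: satisfies the condition.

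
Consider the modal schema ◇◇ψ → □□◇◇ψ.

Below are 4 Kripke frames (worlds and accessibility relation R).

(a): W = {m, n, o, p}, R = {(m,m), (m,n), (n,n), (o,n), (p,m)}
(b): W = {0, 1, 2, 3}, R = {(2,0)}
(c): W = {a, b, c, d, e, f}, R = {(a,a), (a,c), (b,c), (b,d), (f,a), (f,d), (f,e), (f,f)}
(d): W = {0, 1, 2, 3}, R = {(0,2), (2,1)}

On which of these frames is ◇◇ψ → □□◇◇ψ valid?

Frame correspondent (Sahlqvist): ∀x ∀y ∀z ((xR²y ∧ xR²z) → ∃w (y = w ∧ zR²w)) — i.e. a generalized confluence (Geach) condition.
(a): fails — mR²m, mR²n but no w with m=w and nR²w.
(b): satisfies the condition.
(c): fails — aR²a, aR²c but no w with a=w and cR²w.
(d): fails — 0R²1, 0R²1 but no w with 1=w and 1R²w.
Valid on: (b).

(b)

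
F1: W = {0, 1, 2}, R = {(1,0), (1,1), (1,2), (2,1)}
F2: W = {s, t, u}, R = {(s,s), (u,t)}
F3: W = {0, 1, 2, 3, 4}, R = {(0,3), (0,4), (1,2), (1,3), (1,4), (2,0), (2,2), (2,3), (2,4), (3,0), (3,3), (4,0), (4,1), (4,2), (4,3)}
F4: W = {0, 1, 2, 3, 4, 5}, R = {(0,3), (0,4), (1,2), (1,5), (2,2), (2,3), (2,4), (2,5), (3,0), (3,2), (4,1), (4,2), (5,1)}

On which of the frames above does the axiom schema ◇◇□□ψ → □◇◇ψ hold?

The schema corresponds to a generalized confluence (Geach) condition: ∀x ∀y ∀z ((xR²y ∧ xRz) → ∃w (yR²w ∧ zR²w)).
F1: fails — 1R²0, 1R0 but no w with 0R²w and 0R²w.
F2: ✓.
F3: ✓.
F4: ✓.

F2, F3, F4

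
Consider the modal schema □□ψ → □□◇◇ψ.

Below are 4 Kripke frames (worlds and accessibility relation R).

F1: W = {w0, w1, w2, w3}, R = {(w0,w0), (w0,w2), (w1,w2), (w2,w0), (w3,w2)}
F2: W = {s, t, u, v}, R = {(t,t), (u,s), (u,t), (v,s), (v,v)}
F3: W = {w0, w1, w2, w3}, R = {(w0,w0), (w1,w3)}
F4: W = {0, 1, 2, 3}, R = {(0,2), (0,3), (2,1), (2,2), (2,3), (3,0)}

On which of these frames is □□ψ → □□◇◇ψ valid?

F1, F3

The schema corresponds to a generalized confluence (Geach) condition: ∀x ∀z (xR²z → ∃w (xR²w ∧ zR²w)).
F1: ✓.
F2: fails — vR²s but no w with vR²w and sR²w.
F3: ✓.
F4: fails — 0R²1 but no w with 0R²w and 1R²w.
Valid on: F1, F3.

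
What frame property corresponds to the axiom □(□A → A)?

Suppose □(□A→A) is valid. Take Rxy and set V(A)={w : Ryw}. Then at y, □A holds; since □(□A→A) at x, □A→A at y, so A at y, i.e. Ryy.
Conversely, any frame satisfying ∀x ∀y (Rxy → Ryy) validates the schema.
So the correspondent is shift-reflexivity.

shift-reflexivity: ∀x ∀y (Rxy → Ryy)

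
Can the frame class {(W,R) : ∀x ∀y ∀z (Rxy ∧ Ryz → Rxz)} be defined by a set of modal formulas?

Yes — defined by □r → □□r

This is a Sahlqvist condition; the 4 axiom □r → □□r defines it.
Suppose □r→□□r is valid. Take Rxy, Ryz and set V(r)={w : Rxw}. Then □r at x, so □□r at x, so □r at y, so r at z, i.e. Rxz.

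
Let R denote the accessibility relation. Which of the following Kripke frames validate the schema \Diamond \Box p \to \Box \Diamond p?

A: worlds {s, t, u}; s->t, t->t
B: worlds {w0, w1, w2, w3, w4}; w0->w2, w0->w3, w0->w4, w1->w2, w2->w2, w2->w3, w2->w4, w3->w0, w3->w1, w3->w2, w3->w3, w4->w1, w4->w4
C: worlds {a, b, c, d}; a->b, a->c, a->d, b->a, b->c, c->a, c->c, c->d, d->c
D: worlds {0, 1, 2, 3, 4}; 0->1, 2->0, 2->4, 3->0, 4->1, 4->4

A, C

This is the axiom for convergence; its first-order frame correspondent is \forall x \forall y \forall z (Rxy \wedge Rxz \to \exists w (Ryw \wedge Rzw)).
A: satisfies the condition.
B: fails — Rw4w4 and Rw4w1 but w4 and w1 have no common successor.
C: satisfies the condition.
D: fails — R01 and R01 but 1 and 1 have no common successor.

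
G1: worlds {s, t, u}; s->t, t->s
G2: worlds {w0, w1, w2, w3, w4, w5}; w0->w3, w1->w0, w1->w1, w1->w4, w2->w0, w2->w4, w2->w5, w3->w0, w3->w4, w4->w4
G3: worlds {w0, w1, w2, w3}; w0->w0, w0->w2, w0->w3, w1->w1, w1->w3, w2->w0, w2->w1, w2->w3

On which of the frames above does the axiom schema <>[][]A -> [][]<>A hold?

Frame correspondent (Sahlqvist): forall x forall y forall z ((xRy & x R^2 z) -> exists w (y R^2 w & zRw)) — i.e. a generalized confluence (Geach) condition.
G1: holds.
G2: fails — w1Rw0, w1R²w0 but no w with w0R²w and w0Rw.
G3: fails — w0Rw0, w0R²w3 but no w with w0R²w and w3Rw.
Valid on: G1.

G1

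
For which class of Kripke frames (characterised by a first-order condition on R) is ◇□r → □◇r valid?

convergence: ∀x ∀y ∀z (Rxy ∧ Rxz → ∃w (Ryw ∧ Rzw))

Suppose ◇□r→□◇r is valid. Take Rxy, Rxz and set V(r)={w : Ryw}. Then □r at y so ◇□r at x, so □◇r at x, so ◇r at z, giving w with Rzw and Ryw.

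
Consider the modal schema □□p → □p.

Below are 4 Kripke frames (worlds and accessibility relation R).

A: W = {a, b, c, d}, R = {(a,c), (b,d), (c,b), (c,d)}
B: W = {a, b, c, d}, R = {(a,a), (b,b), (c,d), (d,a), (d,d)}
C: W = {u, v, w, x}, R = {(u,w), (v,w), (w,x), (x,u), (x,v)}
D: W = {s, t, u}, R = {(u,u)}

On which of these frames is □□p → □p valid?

The schema corresponds to density: ∀x ∀y (Rxy → ∃z (Rxz ∧ Rzy)).
A: fails — Rac but no z with Raz and Rzc.
B: holds.
C: fails — Ruw but no z with Ruz and Rzw.
D: holds.

B, D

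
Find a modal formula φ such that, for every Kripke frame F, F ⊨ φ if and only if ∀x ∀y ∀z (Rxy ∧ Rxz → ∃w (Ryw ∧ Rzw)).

◇□ψ → □◇ψ

This is convergence; the standard corresponding axiom is .2: ◇□ψ → □◇ψ.
Suppose ◇□ψ→□◇ψ is valid. Take Rxy, Rxz and set V(ψ)={w : Ryw}. Then □ψ at y so ◇□ψ at x, so □◇ψ at x, so ◇ψ at z, giving w with Rzw and Ryw.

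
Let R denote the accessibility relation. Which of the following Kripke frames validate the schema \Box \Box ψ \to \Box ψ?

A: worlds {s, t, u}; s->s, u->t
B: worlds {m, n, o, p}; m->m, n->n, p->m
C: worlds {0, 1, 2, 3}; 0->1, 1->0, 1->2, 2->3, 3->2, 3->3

B

The schema corresponds to density: \forall x \forall y (Rxy \to \exists z (Rxz \wedge Rzy)).
A: fails — Rut but no z with Ruz and Rzt.
B: ✓.
C: fails — R10 but no z with R1z and Rz0.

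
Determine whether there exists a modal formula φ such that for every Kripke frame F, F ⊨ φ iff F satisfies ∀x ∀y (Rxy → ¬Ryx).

Not definable by any modal formula

Any modally definable frame class is closed under surjective bounded morphisms.
The 4-cycle (worlds a,b,c,d with a→b→c→d→a) is asymmetric. Mapping every world to a single reflexive point • is a surjective bounded morphism, and the reflexive point is not asymmetric (R•• but asymmetry requires ¬R••).
So no modal formula (or set of formulas) defines exactly the asymmetric frames.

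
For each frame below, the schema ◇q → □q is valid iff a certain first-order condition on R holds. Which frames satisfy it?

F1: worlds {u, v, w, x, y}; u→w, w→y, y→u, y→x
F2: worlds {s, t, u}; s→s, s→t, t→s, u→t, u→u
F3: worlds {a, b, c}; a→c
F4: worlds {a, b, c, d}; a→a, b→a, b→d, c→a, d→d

The schema corresponds to partial functionality: ∀x ∀y ∀z (Rxy ∧ Rxz → y = z).
F1: fails — y sees both u and x.
F2: fails — s sees both s and t.
F3: condition met.
F4: fails — b sees both a and d.
Valid on: F3.

F3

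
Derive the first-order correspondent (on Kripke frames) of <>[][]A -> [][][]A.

forall x forall y forall z ((xRy & x R^3 z) -> exists w (y R^2 w & z = w))

This is a Sahlqvist (Geach-type) schema ◇^1□^2A → □^3◇^0A.
Minimal-valuation argument: fix x; take any y with xR^1y and any z with xR^3z. Set V(A) to the set of worlds R-reachable from y in exactly 2 steps. Then □^2A holds at y, so the antecedent holds at x; validity forces ◇^0A at z, giving a w with zR^0w and yR^2w.
First-order correspondent: forall x forall y forall z ((xRy & x R^3 z) -> exists w (y R^2 w & z = w)).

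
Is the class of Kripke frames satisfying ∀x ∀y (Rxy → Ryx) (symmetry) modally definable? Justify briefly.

Yes — defined by r → □◇r

Yes: it is symmetry, defined by the B schema r → □◇r.
Suppose r→□◇r is valid. Take Rxy and set V(r)={x}. Then r at x, so □◇r at x, so ◇r at y, so some z with Ryz has r; z=x, i.e. Ryx.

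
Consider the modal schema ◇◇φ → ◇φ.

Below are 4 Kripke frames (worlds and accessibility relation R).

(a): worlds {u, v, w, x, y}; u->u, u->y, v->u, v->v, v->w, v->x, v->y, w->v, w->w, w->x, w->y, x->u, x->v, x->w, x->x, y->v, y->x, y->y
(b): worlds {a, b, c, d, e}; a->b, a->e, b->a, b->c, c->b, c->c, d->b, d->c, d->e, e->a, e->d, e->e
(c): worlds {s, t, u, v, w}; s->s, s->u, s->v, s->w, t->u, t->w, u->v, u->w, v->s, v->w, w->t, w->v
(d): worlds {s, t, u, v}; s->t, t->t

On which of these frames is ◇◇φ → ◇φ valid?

Frame correspondent (Sahlqvist): ∀x ∀y (xR²y → ∃w (y = w ∧ xRw)) — i.e. a generalized confluence (Geach) condition.
(a): fails — uR²v but no t with v=t and uRt.
(b): fails — aR²a but no w with a=w and aRw.
(c): fails — sR²t but no w* with t=w* and sRw*.
(d): holds.

(d)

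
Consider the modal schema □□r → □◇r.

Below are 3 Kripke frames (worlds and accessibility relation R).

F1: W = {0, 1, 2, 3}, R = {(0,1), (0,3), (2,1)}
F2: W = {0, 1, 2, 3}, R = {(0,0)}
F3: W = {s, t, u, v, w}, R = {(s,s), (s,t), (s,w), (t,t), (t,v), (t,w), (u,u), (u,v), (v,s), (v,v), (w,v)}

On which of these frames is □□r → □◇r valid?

F2, F3

This is the axiom for a generalized confluence (Geach) condition; its first-order frame correspondent is ∀x ∀z (xRz → ∃w (xR²w ∧ zRw)).
F1: fails — 0R1 but no w with 0R²w and 1Rw.
F2: holds.
F3: holds.
Valid on: F2, F3.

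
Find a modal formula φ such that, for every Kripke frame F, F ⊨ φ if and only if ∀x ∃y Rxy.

The condition is seriality. The D schema □p → ◇p defines it.
Suppose □p→◇p is valid. At any x set V(p)=W. Then □p at x, so ◇p at x, so x has a successor.

□p → ◇p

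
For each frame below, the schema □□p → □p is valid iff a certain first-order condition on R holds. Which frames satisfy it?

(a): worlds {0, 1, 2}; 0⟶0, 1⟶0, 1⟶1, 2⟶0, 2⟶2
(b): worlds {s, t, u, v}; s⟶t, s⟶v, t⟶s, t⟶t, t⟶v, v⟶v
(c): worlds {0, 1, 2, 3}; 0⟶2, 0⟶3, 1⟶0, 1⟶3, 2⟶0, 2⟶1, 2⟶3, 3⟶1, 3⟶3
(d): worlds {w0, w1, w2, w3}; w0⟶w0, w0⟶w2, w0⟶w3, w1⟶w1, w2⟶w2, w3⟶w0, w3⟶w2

Frame correspondent (Sahlqvist): ∀x ∀y (Rxy → ∃z (Rxz ∧ Rzy)) — i.e. density.
(a): holds.
(b): holds.
(c): fails — R10 but no z with R1z and Rz0.
(d): holds.
Valid on: (a), (b), (d).

(a), (b), (d)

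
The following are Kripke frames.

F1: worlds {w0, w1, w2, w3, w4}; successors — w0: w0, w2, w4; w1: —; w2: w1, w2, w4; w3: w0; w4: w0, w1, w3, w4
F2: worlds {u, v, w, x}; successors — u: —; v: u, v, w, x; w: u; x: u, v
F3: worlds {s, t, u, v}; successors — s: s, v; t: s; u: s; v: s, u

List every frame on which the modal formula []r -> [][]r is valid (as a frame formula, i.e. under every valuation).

The schema corresponds to transitivity: forall x forall y forall z (Rxy & Ryz -> Rxz).
F1: fails — Rw0w4 and Rw4w1 but not Rw0w1.
F2: fails — Rxv and Rvw but not Rxw.
F3: fails — Rus and Rsv but not Ruv.

none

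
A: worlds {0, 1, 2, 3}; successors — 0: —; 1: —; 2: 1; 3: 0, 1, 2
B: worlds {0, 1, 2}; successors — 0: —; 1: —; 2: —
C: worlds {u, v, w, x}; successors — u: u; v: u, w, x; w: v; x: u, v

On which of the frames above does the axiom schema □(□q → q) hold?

B

The schema corresponds to shift-reflexivity: ∀x ∀y (Rxy → Ryy).
A: fails — R32 but not R22.
B: satisfies the condition.
C: fails — Rvw but not Rww.
Valid on: B.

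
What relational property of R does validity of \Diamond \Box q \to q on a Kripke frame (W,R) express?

symmetry: \forall x \forall y (Rxy \to Ryx)

This is a form of the B axiom.
It corresponds to symmetry: \forall x \forall y (Rxy \to Ryx).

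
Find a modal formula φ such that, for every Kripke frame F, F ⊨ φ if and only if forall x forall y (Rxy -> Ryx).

ψ → □◇ψ

The condition is symmetry. The B schema ψ → □◇ψ defines it.
Suppose ψ→□◇ψ is valid. Take Rxy and set V(ψ)={x}. Then ψ at x, so □◇ψ at x, so ◇ψ at y, so some z with Ryz has ψ; z=x, i.e. Ryx.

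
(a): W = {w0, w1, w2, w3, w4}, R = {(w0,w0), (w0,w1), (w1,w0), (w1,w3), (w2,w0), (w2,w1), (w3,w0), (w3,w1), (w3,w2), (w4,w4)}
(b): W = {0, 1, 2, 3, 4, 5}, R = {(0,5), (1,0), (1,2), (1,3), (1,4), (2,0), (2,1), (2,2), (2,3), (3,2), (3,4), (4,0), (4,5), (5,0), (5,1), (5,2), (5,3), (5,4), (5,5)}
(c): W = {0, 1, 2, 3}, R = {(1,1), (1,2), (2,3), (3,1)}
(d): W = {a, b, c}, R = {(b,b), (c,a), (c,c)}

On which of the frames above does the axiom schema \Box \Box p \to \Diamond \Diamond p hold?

(a), (b)

This is the axiom for a generalized confluence (Geach) condition; its first-order frame correspondent is \forall x \exists w (x R^2 w \wedge x R^2 w).
(a): satisfies the condition.
(b): satisfies the condition.
(c): fails — at 0 but no w with 0R²w and 0R²w.
(d): fails — at a but no w with aR²w and aR²w.
Valid on: (a), (b).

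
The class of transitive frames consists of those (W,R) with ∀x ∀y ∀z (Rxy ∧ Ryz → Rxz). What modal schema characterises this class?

□p → □□p

The condition is transitivity. The 4 schema □p → □□p defines it.
Suppose □p→□□p is valid. Take Rxy, Ryz and set V(p)={w : Rxw}. Then □p at x, so □□p at x, so □p at y, so p at z, i.e. Rxz.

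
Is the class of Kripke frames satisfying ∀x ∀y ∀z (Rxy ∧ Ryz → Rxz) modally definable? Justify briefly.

Yes, by □r → □□r

Yes: it is transitivity, defined by the 4 schema □r → □□r.
Suppose □r→□□r is valid. Take Rxy, Ryz and set V(r)={w : Rxw}. Then □r at x, so □□r at x, so □r at y, so r at z, i.e. Rxz.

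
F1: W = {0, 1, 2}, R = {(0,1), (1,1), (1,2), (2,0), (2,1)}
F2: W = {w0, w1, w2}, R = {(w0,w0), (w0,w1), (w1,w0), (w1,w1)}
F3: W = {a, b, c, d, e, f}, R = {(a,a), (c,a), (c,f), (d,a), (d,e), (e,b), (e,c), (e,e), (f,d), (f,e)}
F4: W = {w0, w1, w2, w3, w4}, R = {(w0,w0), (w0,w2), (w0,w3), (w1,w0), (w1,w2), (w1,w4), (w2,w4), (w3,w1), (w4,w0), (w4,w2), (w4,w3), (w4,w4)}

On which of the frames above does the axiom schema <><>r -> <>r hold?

F2

Frame correspondent (Sahlqvist): forall x forall y forall z (Rxy & Ryz -> Rxz) — i.e. transitivity.
F1: fails — R12 and R20 but not R10.
F2: ✓.
F3: fails — Rcf and Rfd but not Rcd.
F4: fails — Rw1w0 and Rw0w3 but not Rw1w3.
Valid on: F2.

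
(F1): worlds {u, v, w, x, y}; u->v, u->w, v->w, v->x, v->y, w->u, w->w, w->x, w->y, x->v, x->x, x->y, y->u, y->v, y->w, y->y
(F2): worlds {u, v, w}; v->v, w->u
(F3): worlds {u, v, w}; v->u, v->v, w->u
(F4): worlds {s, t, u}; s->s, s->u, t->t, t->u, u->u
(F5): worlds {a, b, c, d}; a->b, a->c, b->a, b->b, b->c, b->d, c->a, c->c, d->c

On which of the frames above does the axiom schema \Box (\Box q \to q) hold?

The schema corresponds to shift-reflexivity: \forall x \forall y (Rxy \to Ryy).
(F1): fails — Ruv but not Rvv.
(F2): fails — Rwu but not Ruu.
(F3): fails — Rvu but not Ruu.
(F4): ✓.
(F5): fails — Rba but not Raa.

(F4)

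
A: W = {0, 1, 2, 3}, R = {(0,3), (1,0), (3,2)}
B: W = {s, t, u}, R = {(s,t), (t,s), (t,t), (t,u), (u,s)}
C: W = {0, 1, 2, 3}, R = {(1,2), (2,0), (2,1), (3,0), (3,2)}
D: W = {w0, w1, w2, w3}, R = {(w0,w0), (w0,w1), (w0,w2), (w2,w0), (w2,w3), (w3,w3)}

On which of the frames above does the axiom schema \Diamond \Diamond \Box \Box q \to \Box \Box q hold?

The schema corresponds to a generalized confluence (Geach) condition: \forall x \forall y \forall z ((x R^2 y \wedge x R^2 z) \to \exists w (y R^2 w \wedge z = w)).
A: fails — 0R²2, 0R²2 but no w with 2R²w and 2=w.
B: fails — sR²u, sR²s but no w with uR²w and s=w.
C: fails — 1R²0, 1R²0 but no w with 0R²w and 0=w.
D: fails — w0R²w1, w0R²w0 but no w with w1R²w and w0=w.

none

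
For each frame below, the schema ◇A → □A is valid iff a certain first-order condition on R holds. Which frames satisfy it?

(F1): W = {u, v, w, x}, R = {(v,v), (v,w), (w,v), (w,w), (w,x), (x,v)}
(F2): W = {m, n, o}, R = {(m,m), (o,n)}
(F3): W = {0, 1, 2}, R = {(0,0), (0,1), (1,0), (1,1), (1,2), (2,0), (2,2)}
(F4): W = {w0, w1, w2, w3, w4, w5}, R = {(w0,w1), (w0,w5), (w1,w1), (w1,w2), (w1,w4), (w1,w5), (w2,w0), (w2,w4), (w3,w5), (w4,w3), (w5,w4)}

Frame correspondent (Sahlqvist): ∀x ∀y ∀z (Rxy ∧ Rxz → y = z) — i.e. partial functionality.
(F1): fails — v sees both v and w.
(F2): satisfies the condition.
(F3): fails — 0 sees both 0 and 1.
(F4): fails — w0 sees both w1 and w5.
Valid on: (F2).

(F2)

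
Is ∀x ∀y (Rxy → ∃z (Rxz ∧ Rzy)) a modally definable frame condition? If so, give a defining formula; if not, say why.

The condition is density. A defining modal formula is □□q → □q.

Yes — defined by □□q → □q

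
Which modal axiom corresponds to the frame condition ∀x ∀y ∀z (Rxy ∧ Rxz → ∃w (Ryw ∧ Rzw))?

A defining formula is ◇□r → □◇r (the .2 axiom).
Suppose ◇□r→□◇r is valid. Take Rxy, Rxz and set V(r)={w : Ryw}. Then □r at y so ◇□r at x, so □◇r at x, so ◇r at z, giving w with Rzw and Ryw.

◇□r → □◇r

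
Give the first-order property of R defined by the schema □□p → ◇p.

This is a Sahlqvist (Geach-type) schema ◇^0□^2p → □^0◇^1p.
Minimal-valuation argument: fix x; take any y with xR^0y and any z with xR^0z. Set V(p) to the set of worlds R-reachable from y in exactly 2 steps. Then □^2p holds at y, so the antecedent holds at x; validity forces ◇^1p at z, giving a w with zR^1w and yR^2w.
First-order correspondent: ∀x ∃w (xR²w ∧ xRw).

∀x ∃w (xR²w ∧ xRw)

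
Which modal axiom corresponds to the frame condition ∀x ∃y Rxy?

A defining formula is □r → ◇r (the D axiom).

□r → ◇r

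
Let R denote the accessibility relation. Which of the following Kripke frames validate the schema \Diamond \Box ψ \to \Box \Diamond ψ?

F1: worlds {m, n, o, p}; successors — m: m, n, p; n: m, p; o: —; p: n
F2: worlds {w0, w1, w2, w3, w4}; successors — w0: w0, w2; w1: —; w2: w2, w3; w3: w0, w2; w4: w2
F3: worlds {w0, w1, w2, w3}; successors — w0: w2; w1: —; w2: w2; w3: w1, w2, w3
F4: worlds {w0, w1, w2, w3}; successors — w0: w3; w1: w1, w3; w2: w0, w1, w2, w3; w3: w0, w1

F2

Frame correspondent (Sahlqvist): \forall x \forall y \forall z (Rxy \wedge Rxz \to \exists w (Ryw \wedge Rzw)) — i.e. convergence.
F1: fails — Rmn and Rmp but n and p have no common successor.
F2: holds.
F3: fails — Rw3w1 and Rw3w1 but w1 and w1 have no common successor.
F4: fails — Rw2w0 and Rw2w3 but w0 and w3 have no common successor.
Valid on: F2.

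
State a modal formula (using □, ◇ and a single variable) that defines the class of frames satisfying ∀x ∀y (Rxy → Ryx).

r → □◇r

This is symmetry; the standard corresponding axiom is B: r → □◇r.
Suppose r→□◇r is valid. Take Rxy and set V(r)={x}. Then r at x, so □◇r at x, so ◇r at y, so some z with Ryz has r; z=x, i.e. Ryx.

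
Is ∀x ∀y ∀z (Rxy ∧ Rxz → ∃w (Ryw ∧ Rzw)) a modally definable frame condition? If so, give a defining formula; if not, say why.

The condition is convergence. A defining modal formula is ◇□r → □◇r.
Suppose ◇□r→□◇r is valid. Take Rxy, Rxz and set V(r)={w : Ryw}. Then □r at y so ◇□r at x, so □◇r at x, so ◇r at z, giving w with Rzw and Ryw.

Yes — defined by ◇□r → □◇r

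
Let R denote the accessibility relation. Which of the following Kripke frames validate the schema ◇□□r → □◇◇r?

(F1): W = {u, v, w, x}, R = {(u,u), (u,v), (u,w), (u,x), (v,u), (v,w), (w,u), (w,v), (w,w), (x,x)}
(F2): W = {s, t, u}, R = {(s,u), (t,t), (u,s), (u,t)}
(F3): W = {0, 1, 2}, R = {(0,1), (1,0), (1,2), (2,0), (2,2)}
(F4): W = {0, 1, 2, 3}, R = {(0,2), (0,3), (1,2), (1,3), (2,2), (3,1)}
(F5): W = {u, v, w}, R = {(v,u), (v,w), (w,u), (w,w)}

(F1), (F2), (F3), (F4)

This is the axiom for a generalized confluence (Geach) condition; its first-order frame correspondent is ∀x ∀y ∀z ((xRy ∧ xRz) → ∃w (yR²w ∧ zR²w)).
(F1): holds.
(F2): holds.
(F3): holds.
(F4): holds.
(F5): fails — vRu, vRu but no t with uR²t and uR²t.
Valid on: (F1), (F2), (F3), (F4).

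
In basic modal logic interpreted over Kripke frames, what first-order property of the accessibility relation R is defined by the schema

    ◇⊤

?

seriality

◇⊤ holds at w iff w has a successor, so frame-validity of ◇⊤ is exactly seriality. Equivalently via □r → ◇r:
Suppose □r→◇r is valid. At any x set V(r)=W. Then □r at x, so ◇r at x, so x has a successor.
Conversely, any frame satisfying ∀x ∃y Rxy validates the schema.
So the correspondent is seriality.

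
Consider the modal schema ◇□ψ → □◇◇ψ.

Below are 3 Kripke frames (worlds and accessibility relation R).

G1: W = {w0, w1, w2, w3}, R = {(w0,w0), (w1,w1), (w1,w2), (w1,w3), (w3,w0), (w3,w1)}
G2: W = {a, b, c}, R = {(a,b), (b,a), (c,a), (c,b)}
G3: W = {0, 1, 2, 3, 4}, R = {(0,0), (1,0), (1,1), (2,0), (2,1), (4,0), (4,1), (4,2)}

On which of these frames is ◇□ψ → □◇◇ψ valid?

G3

Frame correspondent (Sahlqvist): ∀x ∀y ∀z ((xRy ∧ xRz) → ∃w (yRw ∧ zR²w)) — i.e. a generalized confluence (Geach) condition.
G1: fails — w1Rw1, w1Rw2 but no w with w1Rw and w2R²w.
G2: fails — aRb, aRb but no w with bRw and bR²w.
G3: ✓.
Valid on: G3.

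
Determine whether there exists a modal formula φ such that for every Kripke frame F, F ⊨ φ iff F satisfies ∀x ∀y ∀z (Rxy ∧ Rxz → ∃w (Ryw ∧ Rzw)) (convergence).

Definable; ◇□r → □◇r defines it

Yes: it is convergence, defined by the .2 schema ◇□r → □◇r.
Suppose ◇□r→□◇r is valid. Take Rxy, Rxz and set V(r)={w : Ryw}. Then □r at y so ◇□r at x, so □◇r at x, so ◇r at z, giving w with Rzw and Ryw.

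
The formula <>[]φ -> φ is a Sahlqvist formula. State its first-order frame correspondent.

symmetry: forall x forall y (Rxy -> Ryx)

Equivalently (dual form): φ → □◇φ.
Suppose φ→□◇φ is valid. Take Rxy and set V(φ)={x}. Then φ at x, so □◇φ at x, so ◇φ at y, so some z with Ryz has φ; z=x, i.e. Ryx.
Conversely, any frame satisfying forall x forall y (Rxy -> Ryx) validates the schema.
Frame condition: forall x forall y (Rxy -> Ryx).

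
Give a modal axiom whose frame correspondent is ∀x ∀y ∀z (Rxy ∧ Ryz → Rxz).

This is transitivity; the standard corresponding axiom is 4: □ψ → □□ψ.
Suppose □ψ→□□ψ is valid. Take Rxy, Ryz and set V(ψ)={w : Rxw}. Then □ψ at x, so □□ψ at x, so □ψ at y, so ψ at z, i.e. Rxz.

□ψ → □□ψ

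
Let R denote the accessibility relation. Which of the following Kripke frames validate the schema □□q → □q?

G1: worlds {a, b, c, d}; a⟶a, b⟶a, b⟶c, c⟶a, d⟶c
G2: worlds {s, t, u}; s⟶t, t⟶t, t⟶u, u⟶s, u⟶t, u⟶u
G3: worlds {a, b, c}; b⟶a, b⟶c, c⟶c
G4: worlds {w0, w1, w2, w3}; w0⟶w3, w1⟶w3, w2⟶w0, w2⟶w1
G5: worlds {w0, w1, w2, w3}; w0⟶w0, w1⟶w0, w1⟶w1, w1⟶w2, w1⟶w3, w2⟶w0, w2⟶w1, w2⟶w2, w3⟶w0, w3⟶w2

G2, G5

This is the axiom for density; its first-order frame correspondent is ∀x ∀y (Rxy → ∃z (Rxz ∧ Rzy)).
G1: fails — Rbc but no z with Rbz and Rzc.
G2: condition met.
G3: fails — Rba but no z with Rbz and Rza.
G4: fails — Rw2w0 but no z with Rw2z and Rzw0.
G5: condition met.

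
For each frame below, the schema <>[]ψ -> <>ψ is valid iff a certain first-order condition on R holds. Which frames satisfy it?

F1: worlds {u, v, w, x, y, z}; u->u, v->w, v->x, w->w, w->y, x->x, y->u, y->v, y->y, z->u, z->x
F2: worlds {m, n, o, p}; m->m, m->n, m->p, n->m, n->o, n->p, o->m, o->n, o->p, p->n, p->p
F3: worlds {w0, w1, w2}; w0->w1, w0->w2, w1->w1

Frame correspondent (Sahlqvist): forall x forall y (xRy -> exists w (yRw & xRw)) — i.e. a generalized confluence (Geach) condition.
F1: fails — yRv but no t with vRt and yRt.
F2: satisfies the condition.
F3: fails — w0Rw2 but no w with w2Rw and w0Rw.

F2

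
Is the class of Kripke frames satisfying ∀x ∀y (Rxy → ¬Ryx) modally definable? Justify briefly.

If a class were modally definable it would be closed under surjective bounded morphisms (Goldblatt–Thomason).
The 5-cycle (worlds s,t,u,v,w with s→t→u→v→w→s) is asymmetric. Mapping every world to a single reflexive point • is a surjective bounded morphism, and the reflexive point is not asymmetric (R•• but asymmetry requires ¬R••).
So no modal formula (or set of formulas) defines exactly the asymmetric frames.

Not definable by any modal formula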